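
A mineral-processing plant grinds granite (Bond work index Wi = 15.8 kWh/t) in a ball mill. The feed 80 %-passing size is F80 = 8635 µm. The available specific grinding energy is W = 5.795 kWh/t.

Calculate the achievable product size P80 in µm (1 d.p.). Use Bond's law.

W = 10 Wi / √P80 − 10 Wi / √F80
⇒ 1/√P80 = W/(10·Wi) + 1/√F80
  = 5.7950/(10·15.8) + 1/√8635 = 0.036677 + 0.010761 = 0.047439
P80 = (1/0.047439)² = 21.0799² = 444.36 µm

P80 = 444.4 µm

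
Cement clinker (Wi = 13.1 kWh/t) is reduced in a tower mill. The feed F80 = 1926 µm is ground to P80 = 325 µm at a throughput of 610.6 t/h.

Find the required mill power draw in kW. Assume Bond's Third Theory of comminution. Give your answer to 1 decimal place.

P = 2614.3 kW

W = 10 Wi (P80^-0.5 − F80^-0.5)
W = 10·13.1·(1/√325 − 1/√1926) = 10·13.1·(0.032684) = 4.2816 kWh/t
Power = W × throughput = 4.2816 kWh/t × 610.6 t/h = 2614.3 kW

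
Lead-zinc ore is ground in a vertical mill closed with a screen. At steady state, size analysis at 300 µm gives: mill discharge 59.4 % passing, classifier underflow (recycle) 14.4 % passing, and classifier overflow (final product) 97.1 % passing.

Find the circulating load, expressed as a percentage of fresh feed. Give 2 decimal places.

Two-product formula at 300 µm:
d + r·d = r·u + o → r(d−u) = o−d
r = (97.1 − 59.4)/(59.4 − 14.4) = 37.7/45.0 = 0.8378
CL = 100·r = 83.78 %

CL = 83.78 %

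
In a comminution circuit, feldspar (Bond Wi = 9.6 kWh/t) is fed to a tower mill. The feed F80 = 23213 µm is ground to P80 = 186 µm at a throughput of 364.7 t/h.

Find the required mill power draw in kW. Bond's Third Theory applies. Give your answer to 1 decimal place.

Bond: W = 10·Wi·(1/√P80 − 1/√F80)
W = 10·9.6·(1/√186 − 1/√23213) = 10·9.6·(0.066760) = 6.4090 kWh/t
P = W·T = 6.4090·364.7 = 2337.4 kW

P = 2337.4 kW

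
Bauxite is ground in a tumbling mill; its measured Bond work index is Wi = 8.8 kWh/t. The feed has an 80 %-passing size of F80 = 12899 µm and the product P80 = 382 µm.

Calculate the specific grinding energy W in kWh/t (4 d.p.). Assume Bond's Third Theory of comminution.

W = 3.7276 kWh/t

W = 10·Wi·[P80^(−½) − F80^(−½)]
1/√382 = 0.051164;  1/√12899 = 0.008805
W = 10·8.8·(0.051164 − 0.008805) = 3.7276 kWh/t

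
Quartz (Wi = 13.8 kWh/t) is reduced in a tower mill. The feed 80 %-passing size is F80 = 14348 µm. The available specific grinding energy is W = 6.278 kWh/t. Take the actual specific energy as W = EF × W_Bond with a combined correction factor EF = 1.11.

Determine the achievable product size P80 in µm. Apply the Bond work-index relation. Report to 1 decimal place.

W = 10·Wi·[P80^(−½) − F80^(−½)]
W_Bond = W / EF = 6.278 / 1.11 = 5.6559 kWh/t
1/√P80 = 1/√F80 + W_Bond/(10·Wi)
  = 5.6559/(10·13.8) + 1/√14348 = 0.040984 + 0.008348 = 0.049333
P80 = (1/0.049333)² = 20.2705² = 410.89 µm

P80 = 410.9 µm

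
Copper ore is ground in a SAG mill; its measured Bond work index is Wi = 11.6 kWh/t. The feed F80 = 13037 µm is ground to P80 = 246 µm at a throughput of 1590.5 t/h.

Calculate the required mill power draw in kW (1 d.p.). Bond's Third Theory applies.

P = 10147.3 kW

W = 10 Wi / √P80 − 10 Wi / √F80
W = 10·11.6·(1/√246 − 1/√13037) = 10·11.6·(0.055000) = 6.3799 kWh/t
Mill draw = 6.3799 × 1590.5 = 10147.3 kW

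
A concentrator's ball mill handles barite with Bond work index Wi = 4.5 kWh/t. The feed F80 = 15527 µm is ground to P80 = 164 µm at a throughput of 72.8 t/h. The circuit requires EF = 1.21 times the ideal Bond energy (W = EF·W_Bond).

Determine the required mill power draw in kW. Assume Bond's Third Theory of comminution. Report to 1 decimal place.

Bond:  W = 10 Wi (1/√P − 1/√F)
W = 10·4.5·(1/√164 − 1/√15527) = 10·4.5·(0.070062) = 3.1528 kWh/t
W_actual = 1.21 × 3.1528 = 3.8149 kWh/t
Power = W × throughput = 3.8149 kWh/t × 72.8 t/h = 277.7 kW

P = 277.7 kW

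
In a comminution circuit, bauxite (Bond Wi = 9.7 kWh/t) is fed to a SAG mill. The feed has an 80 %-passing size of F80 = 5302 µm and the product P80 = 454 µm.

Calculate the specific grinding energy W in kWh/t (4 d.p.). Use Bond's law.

W = 10 Wi (1/√P80 − 1/√F80)  [Bond]
1/√454 = 0.046932;  1/√5302 = 0.013733
W = 10·9.7·(0.046932 − 0.013733) = 3.2203 kWh/t

W = 3.2203 kWh/t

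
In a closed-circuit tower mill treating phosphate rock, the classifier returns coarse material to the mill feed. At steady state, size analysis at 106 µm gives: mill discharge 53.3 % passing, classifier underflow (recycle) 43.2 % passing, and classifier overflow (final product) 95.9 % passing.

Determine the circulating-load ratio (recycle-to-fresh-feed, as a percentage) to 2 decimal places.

Two-product formula at 106 µm:
(1+r)d = ru + o → r = (o−d)/(d−u)
r = (95.9 − 53.3)/(53.3 − 43.2) = 42.6/10.1 = 4.2178
CL = 100·r = 421.78 %

CL = 421.78 %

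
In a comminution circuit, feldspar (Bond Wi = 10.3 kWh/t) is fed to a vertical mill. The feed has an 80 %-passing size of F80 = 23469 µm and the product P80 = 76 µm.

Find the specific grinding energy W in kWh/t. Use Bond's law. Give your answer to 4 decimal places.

W = 10·Wi·(P80^(-½) − F80^(-½))
1/√76 = 0.114708;  1/√23469 = 0.006528
W = 10·10.3·(0.114708 − 0.006528) = 11.1426 kWh/t

W = 11.1426 kWh/t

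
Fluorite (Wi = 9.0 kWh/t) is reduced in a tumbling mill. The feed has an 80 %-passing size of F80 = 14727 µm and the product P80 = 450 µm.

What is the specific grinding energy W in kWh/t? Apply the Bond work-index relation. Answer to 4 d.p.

W = 10 Wi (P80^-0.5 − F80^-0.5)
1/√450 = 0.047140;  1/√14727 = 0.008240
W = 10·9.0·(0.047140 − 0.008240) = 3.5010 kWh/t

W = 3.5010 kWh/t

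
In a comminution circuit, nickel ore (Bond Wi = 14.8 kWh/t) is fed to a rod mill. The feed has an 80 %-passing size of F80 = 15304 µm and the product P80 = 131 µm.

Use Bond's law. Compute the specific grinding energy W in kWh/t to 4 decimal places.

W = 10 Wi / √P80 − 10 Wi / √F80
1/√131 = 0.087370;  1/√15304 = 0.008083
W = 10·14.8·(0.087370 − 0.008083) = 11.7345 kWh/t

W = 11.7345 kWh/t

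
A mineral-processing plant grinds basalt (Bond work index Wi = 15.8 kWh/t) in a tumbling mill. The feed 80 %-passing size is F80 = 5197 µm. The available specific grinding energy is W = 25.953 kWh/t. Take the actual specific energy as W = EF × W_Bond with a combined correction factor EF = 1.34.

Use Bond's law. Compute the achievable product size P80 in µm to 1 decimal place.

W = 10 Wi / √P80 − 10 Wi / √F80
W_Bond = W / EF = 25.953 / 1.34 = 19.3679 kWh/t
⇒ 1/√P80 = W_Bond/(10 Wi) + 1/√F80
  = 19.3679/(10·15.8) + 1/√5197 = 0.122582 + 0.013872 = 0.136453
P80 = (1/0.136453)² = 7.3285² = 53.71 µm

P80 = 53.7 µm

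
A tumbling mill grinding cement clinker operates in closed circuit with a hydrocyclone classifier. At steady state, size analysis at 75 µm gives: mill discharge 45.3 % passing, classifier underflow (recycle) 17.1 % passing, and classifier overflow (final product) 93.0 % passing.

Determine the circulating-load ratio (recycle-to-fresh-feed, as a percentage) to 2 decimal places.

CL = 169.15 %

Two-product formula at 75 µm:
(1+r)·d = r·u + o ⇒ r = (o−d)/(d−u)
r = (93.0 − 45.3)/(45.3 − 17.1) = 47.7/28.2 = 1.6915
CL = 100·r = 169.15 %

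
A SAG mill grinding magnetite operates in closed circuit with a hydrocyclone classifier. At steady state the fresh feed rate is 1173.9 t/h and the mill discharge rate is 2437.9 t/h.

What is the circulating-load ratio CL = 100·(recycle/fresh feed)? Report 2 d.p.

Mill node: discharge = fresh + recycle.
R = M − F = 2437.9 − 1173.9 = 1264.0 t/h
CL = 100·R/F = 100·1264.0/1173.9 = 107.68 %

CL = 107.68 %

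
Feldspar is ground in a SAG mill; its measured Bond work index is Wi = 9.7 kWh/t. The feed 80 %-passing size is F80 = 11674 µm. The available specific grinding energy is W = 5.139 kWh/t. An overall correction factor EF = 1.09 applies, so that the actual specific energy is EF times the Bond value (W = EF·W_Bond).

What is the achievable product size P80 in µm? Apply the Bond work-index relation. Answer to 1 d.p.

P80 = 298.7 µm

W = 10 Wi (P80^-0.5 − F80^-0.5)
W_Bond = W / EF = 5.139 / 1.09 = 4.7147 kWh/t
⇒ 1/√P80 = W_Bond/(10·Wi) + 1/√F80
  = 4.7147/(10·9.7) + 1/√11674 = 0.048605 + 0.009255 = 0.057860
P80 = (1/0.057860)² = 17.2830² = 298.70 µm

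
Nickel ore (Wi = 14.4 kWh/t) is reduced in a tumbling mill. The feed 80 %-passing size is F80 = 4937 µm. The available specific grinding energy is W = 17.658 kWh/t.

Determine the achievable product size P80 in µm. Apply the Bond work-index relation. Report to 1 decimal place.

P80 = 53.4 µm

W = 10 Wi (1/√P80 − 1/√F80)  [Bond]
P80^-0.5 = F80^-0.5 + W/(10 Wi)
  = 17.6580/(10·14.4) + 1/√4937 = 0.122625 + 0.014232 = 0.136857
P80 = (1/0.136857)² = 7.3069² = 53.39 µm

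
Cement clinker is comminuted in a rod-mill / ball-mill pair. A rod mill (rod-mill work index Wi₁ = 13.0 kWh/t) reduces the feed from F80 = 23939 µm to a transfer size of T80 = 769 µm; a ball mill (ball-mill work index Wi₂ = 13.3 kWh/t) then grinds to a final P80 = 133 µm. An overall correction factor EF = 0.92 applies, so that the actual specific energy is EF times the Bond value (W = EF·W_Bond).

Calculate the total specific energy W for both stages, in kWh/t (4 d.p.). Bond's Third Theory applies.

Bond: W = 10·Wi·(1/√P80 − 1/√F80)
Stage 1 (23939→769 µm, Wi₁=13.0): W₁ = 10·13.0·(0.036061 − 0.006463) = 3.8477 kWh/t
Stage 2 (769→133 µm, Wi₂=13.3): W₂ = 10·13.3·(0.086711 − 0.036061) = 6.7365 kWh/t
W = W₁ + W₂ = 3.8477 + 6.7365 = 10.5842 kWh/t
Corrected W = EF·W_Bond = 0.92·10.5842 = 9.7374 kWh/t

W = 9.7374 kWh/t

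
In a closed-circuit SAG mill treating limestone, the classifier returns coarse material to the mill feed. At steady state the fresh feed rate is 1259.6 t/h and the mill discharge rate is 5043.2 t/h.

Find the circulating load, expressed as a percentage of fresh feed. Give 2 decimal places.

CL = 300.38 %

Mill node: discharge = fresh + recycle.
R = M − F = 5043.2 − 1259.6 = 3783.6 t/h
CL = 100·R/F = 100·3783.6/1259.6 = 300.38 %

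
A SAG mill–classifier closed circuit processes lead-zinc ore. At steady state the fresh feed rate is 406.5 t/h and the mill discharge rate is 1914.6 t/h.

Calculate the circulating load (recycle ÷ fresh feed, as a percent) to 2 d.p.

Discharge = new feed + return, hence
R = M − F = 1914.6 − 406.5 = 1508.1 t/h
CL = 100·R/F = 100·1508.1/406.5 = 371.00 %

CL = 371.00 %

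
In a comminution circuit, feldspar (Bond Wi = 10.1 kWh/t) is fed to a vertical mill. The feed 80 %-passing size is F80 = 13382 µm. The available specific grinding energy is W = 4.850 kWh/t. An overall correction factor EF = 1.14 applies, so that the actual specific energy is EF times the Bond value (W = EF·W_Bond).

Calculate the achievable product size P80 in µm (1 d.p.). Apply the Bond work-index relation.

W = 10·Wi·[P80^(−½) − F80^(−½)]
W_Bond = W / EF = 4.850 / 1.14 = 4.2544 kWh/t
⇒ 1/√P80 = W_Bond/(10 Wi) + 1/√F80
  = 4.2544/(10·10.1) + 1/√13382 = 0.042123 + 0.008644 = 0.050767
P80 = (1/0.050767)² = 19.6978² = 388.00 µm

P80 = 388.0 µm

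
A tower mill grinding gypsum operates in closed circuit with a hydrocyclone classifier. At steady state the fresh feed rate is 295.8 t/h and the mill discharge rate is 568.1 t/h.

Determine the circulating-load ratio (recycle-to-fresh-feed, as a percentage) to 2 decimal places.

CL = 92.06 %

Mill node: discharge = fresh + recycle.
R = M − F = 568.1 − 295.8 = 272.3 t/h
CL = 100·R/F = 100·272.3/295.8 = 92.06 %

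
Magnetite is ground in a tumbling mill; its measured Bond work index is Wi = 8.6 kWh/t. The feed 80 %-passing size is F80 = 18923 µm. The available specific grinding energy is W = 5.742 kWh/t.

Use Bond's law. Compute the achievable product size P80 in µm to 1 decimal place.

P80 = 182.4 µm

W = 10 Wi / √P80 − 10 Wi / √F80
P80^-0.5 = F80^-0.5 + W/(10 Wi)
  = 5.7420/(10·8.6) + 1/√18923 = 0.066767 + 0.007270 = 0.074037
P80 = (1/0.074037)² = 13.5068² = 182.43 µm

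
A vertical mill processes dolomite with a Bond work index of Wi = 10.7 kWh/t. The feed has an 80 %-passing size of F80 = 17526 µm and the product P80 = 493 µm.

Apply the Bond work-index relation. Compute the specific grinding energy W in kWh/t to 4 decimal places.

W = 4.0108 kWh/t

W = 10 Wi (P80^-0.5 − F80^-0.5)
1/√493 = 0.045038;  1/√17526 = 0.007554
W = 10·10.7·(0.045038 − 0.007554) = 4.0108 kWh/t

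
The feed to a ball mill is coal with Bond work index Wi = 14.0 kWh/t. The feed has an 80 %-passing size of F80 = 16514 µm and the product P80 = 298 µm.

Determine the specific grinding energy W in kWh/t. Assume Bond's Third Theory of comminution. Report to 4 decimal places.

W_Bond = 10·Wi·(1/√P₈₀ − 1/√F₈₀)
1/√298 = 0.057928;  1/√16514 = 0.007782
W = 10·14.0·(0.057928 − 0.007782) = 7.0205 kWh/t

W = 7.0205 kWh/t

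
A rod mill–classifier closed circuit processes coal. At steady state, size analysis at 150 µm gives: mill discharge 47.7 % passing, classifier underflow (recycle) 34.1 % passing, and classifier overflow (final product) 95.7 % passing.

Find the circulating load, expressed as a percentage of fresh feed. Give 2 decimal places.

Let r = R/F. Size balance at 150 µm:
(1+r)d = ru + o → r = (o−d)/(d−u)
r = (95.7 − 47.7)/(47.7 − 34.1) = 48.0/13.6 = 3.5294
CL = 100·r = 352.94 %

CL = 352.94 %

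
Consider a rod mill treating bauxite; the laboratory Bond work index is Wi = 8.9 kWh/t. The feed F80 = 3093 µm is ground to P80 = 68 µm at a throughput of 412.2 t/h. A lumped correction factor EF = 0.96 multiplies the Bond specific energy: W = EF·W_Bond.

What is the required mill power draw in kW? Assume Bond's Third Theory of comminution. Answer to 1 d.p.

W_Bond = 10·Wi·(1/√P₈₀ − 1/√F₈₀)
W = 10·8.9·(1/√68 − 1/√3093) = 10·8.9·(0.103287) = 9.1925 kWh/t
With EF = 0.96: W = 9.1925·0.96 = 8.8248 kWh/t
Mill draw = 8.8248 × 412.2 = 3637.6 kW

P = 3637.6 kW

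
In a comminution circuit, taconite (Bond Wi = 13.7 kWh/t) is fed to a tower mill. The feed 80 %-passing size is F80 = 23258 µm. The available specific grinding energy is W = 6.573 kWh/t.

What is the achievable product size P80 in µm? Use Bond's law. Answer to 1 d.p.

P80 = 336.2 µm

W = 10 Wi / √P80 − 10 Wi / √F80
⇒ 1/√P80 = W/(10·Wi) + 1/√F80
  = 6.5730/(10·13.7) + 1/√23258 = 0.047978 + 0.006557 = 0.054535
P80 = (1/0.054535)² = 18.3368² = 336.24 µm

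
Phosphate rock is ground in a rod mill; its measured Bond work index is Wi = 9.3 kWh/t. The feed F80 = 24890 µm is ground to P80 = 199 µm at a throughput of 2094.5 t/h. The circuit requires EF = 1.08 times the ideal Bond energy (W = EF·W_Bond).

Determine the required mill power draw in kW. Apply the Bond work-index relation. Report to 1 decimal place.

Bond:  W = 10 Wi (1/√P − 1/√F)
W = 10·9.3·(1/√199 − 1/√24890) = 10·9.3·(0.064550) = 6.0031 kWh/t
W_actual = 1.08 × 6.0031 = 6.4834 kWh/t
P = W·T = 6.4834·2094.5 = 13579.4 kW

P = 13579.4 kW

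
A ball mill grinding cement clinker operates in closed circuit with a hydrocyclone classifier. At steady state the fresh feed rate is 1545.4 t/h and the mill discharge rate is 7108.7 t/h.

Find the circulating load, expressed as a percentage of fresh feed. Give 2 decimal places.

CL = 359.99 %

Steady state: M = F + R.
R = M − F = 7108.7 − 1545.4 = 5563.3 t/h
CL = 100·R/F = 100·5563.3/1545.4 = 359.99 %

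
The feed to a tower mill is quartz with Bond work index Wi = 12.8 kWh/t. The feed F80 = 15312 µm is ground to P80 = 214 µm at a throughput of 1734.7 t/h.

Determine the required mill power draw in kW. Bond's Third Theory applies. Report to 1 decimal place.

W_Bond = 10·Wi·(1/√P₈₀ − 1/√F₈₀)
W = 10·12.8·(1/√214 − 1/√15312) = 10·12.8·(0.060277) = 7.7155 kWh/t
P_mill = W·ṁ = 7.7155·1734.7 = 13384.1 kW

P = 13384.1 kW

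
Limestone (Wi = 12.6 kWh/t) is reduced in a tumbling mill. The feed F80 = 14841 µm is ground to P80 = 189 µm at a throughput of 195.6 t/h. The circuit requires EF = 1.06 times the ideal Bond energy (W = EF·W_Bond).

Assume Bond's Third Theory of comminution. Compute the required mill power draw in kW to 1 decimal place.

W = 10·Wi·[P80^(−½) − F80^(−½)]
W = 10·12.6·(1/√189 − 1/√14841) = 10·12.6·(0.064531) = 8.1309 kWh/t
Apply correction: 8.1309 × 1.06 = 8.6187 kWh/t
Power = W × throughput = 8.6187 kWh/t × 195.6 t/h = 1685.8 kW

P = 1685.8 kW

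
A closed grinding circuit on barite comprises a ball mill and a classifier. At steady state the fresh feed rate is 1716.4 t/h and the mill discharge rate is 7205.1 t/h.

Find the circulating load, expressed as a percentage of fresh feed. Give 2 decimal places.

M = F + R at steady state, so:
R = M − F = 7205.1 − 1716.4 = 5488.7 t/h
CL = 100·R/F = 100·5488.7/1716.4 = 319.78 %

CL = 319.78 %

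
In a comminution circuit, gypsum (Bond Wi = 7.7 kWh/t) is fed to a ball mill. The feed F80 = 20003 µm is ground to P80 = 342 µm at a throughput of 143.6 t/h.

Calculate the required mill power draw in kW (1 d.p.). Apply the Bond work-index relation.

P = 519.7 kW

Bond: W = 10·Wi·(1/√P80 − 1/√F80)
W = 10·7.7·(1/√342 − 1/√20003) = 10·7.7·(0.047003) = 3.6193 kWh/t
P_mill = W·ṁ = 3.6193·143.6 = 519.7 kW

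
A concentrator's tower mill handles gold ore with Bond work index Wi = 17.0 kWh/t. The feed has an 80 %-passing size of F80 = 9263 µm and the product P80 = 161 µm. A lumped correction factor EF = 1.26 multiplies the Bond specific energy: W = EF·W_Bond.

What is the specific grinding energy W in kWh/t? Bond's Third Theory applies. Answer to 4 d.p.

W_Bond = 10·Wi·(1/√P₈₀ − 1/√F₈₀)
1/√161 = 0.078811;  1/√9263 = 0.010390
W = 10·17.0·(0.078811 − 0.010390) = 11.6315 kWh/t
With EF = 1.26: W = 11.6315·1.26 = 14.6557 kWh/t

W = 14.6557 kWh/t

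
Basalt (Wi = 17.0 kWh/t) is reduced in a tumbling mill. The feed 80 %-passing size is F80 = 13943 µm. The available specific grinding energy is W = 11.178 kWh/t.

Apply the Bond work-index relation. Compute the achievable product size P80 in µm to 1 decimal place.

P80 = 181.5 µm

W_Bond = 10·Wi·(1/√P₈₀ − 1/√F₈₀)
P80^-0.5 = F80^-0.5 + W/(10 Wi)
  = 11.1780/(10·17.0) + 1/√13943 = 0.065753 + 0.008469 = 0.074222
P80 = (1/0.074222)² = 13.4731² = 181.53 µm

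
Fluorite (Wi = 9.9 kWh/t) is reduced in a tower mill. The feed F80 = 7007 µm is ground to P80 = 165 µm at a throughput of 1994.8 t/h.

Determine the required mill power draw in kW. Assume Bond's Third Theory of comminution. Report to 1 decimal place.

P = 13015.0 kW

W = 10·Wi·(P80^(-½) − F80^(-½))
W = 10·9.9·(1/√165 − 1/√7007) = 10·9.9·(0.065904) = 6.5245 kWh/t
Mill draw = 6.5245 × 1994.8 = 13015.0 kW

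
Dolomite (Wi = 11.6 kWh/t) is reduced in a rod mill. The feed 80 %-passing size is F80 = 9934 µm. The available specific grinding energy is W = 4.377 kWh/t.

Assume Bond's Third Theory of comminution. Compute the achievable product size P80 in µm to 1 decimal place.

P80 = 438.3 µm

W = 10 Wi (P80^-0.5 − F80^-0.5)
⇒ 1/√P80 = W/(10 Wi) + 1/√F80
  = 4.3770/(10·11.6) + 1/√9934 = 0.037733 + 0.010033 = 0.047766
P80 = (1/0.047766)² = 20.9354² = 438.29 µm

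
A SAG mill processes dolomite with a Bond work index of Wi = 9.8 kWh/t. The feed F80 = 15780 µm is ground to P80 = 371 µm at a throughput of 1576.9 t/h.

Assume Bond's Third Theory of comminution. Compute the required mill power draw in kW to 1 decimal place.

Bond: W = 10·Wi·(1/√P80 − 1/√F80)
W = 10·9.8·(1/√371 − 1/√15780) = 10·9.8·(0.043957) = 4.3078 kWh/t
P = W·T = 4.3078·1576.9 = 6792.9 kW

P = 6792.9 kW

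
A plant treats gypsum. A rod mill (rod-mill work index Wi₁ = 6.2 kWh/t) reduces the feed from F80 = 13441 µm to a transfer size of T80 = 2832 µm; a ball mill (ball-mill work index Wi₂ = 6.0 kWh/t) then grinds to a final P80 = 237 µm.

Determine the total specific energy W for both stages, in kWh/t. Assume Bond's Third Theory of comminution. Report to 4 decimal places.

W = 3.4002 kWh/t

W = 10 Wi / √P80 − 10 Wi / √F80
Stage 1 (13441→2832 µm, Wi₁=6.2): W₁ = 10·6.2·(0.018791 − 0.008625) = 0.6303 kWh/t
Stage 2 (2832→237 µm, Wi₂=6.0): W₂ = 10·6.0·(0.064957 − 0.018791) = 2.7699 kWh/t
W = W₁ + W₂ = 0.6303 + 2.7699 = 3.4002 kWh/t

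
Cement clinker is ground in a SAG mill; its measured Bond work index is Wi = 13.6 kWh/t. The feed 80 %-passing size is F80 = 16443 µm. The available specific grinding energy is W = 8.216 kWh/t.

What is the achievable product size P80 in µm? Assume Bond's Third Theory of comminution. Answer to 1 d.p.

Bond: W = 10·Wi·(1/√P80 − 1/√F80)
⇒ 1/√P80 = W/(10 Wi) + 1/√F80
  = 8.2160/(10·13.6) + 1/√16443 = 0.060412 + 0.007798 = 0.068210
P80 = (1/0.068210)² = 14.6606² = 214.93 µm

P80 = 214.9 µm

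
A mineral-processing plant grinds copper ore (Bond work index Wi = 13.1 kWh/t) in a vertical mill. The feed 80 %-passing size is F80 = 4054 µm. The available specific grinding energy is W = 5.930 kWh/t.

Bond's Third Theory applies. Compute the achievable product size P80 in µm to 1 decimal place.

W_Bond = 10·Wi·(1/√P₈₀ − 1/√F₈₀)
⇒ 1/√P80 = W/(10 Wi) + 1/√F80
  = 5.9300/(10·13.1) + 1/√4054 = 0.045267 + 0.015706 = 0.060973
P80 = (1/0.060973)² = 16.4007² = 268.98 µm

P80 = 269.0 µm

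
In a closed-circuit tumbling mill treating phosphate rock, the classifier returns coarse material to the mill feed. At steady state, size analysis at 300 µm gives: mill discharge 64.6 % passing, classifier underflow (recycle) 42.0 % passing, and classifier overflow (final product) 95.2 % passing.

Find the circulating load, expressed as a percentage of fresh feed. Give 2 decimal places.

CL = 135.40 %

Classifier node, passing 300 µm:
d + r·d = r·u + o → r(d−u) = o−d
r = (95.2 − 64.6)/(64.6 − 42.0) = 30.6/22.6 = 1.3540
CL = 100·r = 135.40 %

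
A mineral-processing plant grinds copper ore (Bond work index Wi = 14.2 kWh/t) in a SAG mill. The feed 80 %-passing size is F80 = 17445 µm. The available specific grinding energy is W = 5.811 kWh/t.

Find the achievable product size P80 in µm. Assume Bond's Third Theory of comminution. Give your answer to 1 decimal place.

P80 = 425.2 µm

W = 10·Wi·[P80^(−½) − F80^(−½)]
1/√P80 = 1/√F80 + W/(10·Wi)
  = 5.8110/(10·14.2) + 1/√17445 = 0.040923 + 0.007571 = 0.048494
P80 = (1/0.048494)² = 20.6212² = 425.23 µm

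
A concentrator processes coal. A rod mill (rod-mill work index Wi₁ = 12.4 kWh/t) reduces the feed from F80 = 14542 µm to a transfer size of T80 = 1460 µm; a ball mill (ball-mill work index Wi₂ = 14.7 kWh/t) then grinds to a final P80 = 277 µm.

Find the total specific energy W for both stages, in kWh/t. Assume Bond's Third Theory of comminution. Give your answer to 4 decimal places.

W = 10·Wi·(P80^(-½) − F80^(-½))
Stage 1 (14542→1460 µm, Wi₁=12.4): W₁ = 10·12.4·(0.026171 − 0.008293) = 2.2170 kWh/t
Stage 2 (1460→277 µm, Wi₂=14.7): W₂ = 10·14.7·(0.060084 − 0.026171) = 4.9852 kWh/t
W = W₁ + W₂ = 2.2170 + 4.9852 = 7.2022 kWh/t

W = 7.2022 kWh/t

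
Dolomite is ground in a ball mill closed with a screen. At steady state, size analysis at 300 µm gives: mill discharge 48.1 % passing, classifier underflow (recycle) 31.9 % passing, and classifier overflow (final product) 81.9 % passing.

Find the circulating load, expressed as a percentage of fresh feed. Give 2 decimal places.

Classifier node, passing 300 µm:
d + r·d = r·u + o → r(d−u) = o−d
r = (81.9 − 48.1)/(48.1 − 31.9) = 33.8/16.2 = 2.0864
CL = 100·r = 208.64 %

CL = 208.64 %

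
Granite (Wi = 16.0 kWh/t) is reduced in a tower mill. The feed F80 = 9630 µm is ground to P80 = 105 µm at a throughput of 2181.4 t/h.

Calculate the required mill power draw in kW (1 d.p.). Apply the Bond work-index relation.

P = 30504.6 kW

W = 10·Wi·(P80^(-½) − F80^(-½))
W = 10·16.0·(1/√105 − 1/√9630) = 10·16.0·(0.087400) = 13.9840 kWh/t
P_mill = W·ṁ = 13.9840·2181.4 = 30504.6 kW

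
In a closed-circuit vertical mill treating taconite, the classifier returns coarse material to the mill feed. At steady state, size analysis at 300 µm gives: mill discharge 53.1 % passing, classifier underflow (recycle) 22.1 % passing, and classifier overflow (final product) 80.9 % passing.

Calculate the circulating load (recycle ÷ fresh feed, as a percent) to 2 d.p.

CL = 89.68 %

Classifier node, passing 300 µm:
Fd + Rd = Ru + Fo ⇒ R/F = (o−d)/(d−u)
r = (80.9 − 53.1)/(53.1 − 22.1) = 27.8/31.0 = 0.8968
CL = 100·r = 89.68 %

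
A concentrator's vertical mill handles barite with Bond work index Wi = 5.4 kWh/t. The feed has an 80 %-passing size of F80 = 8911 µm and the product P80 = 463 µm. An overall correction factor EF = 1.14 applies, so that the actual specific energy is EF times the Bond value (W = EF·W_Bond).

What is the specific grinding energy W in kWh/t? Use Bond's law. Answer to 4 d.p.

W = 10 Wi / √P80 − 10 Wi / √F80
1/√463 = 0.046474;  1/√8911 = 0.010593
W = 10·5.4·(0.046474 − 0.010593) = 1.9375 kWh/t
Corrected W = EF·W_Bond = 1.14·1.9375 = 2.2088 kWh/t

W = 2.2088 kWh/t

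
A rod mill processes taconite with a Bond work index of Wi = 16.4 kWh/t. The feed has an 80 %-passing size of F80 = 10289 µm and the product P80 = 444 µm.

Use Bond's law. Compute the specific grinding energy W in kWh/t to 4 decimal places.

W = 10·Wi·(P80^(-½) − F80^(-½))
1/√444 = 0.047458;  1/√10289 = 0.009859
W = 10·16.4·(0.047458 − 0.009859) = 6.1663 kWh/t

W = 6.1663 kWh/t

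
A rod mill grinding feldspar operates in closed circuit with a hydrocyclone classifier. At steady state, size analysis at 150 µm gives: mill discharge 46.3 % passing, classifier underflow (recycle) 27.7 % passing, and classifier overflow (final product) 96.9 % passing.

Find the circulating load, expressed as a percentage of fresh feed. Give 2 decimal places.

Mass balance on the −150 µm fraction:
Fd + Rd = Ru + Fo ⇒ R/F = (o−d)/(d−u)
r = (96.9 − 46.3)/(46.3 − 27.7) = 50.6/18.6 = 2.7204
CL = 100·r = 272.04 %

CL = 272.04 %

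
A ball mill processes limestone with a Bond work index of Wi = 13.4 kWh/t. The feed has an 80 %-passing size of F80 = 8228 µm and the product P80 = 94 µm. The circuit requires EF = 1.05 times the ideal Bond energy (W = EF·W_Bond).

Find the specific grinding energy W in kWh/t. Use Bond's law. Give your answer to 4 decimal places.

W = 10·Wi·(P80^(-½) − F80^(-½))
1/√94 = 0.103142;  1/√8228 = 0.011024
W = 10·13.4·(0.103142 − 0.011024) = 12.3438 kWh/t
W_actual = 1.05 × 12.3438 = 12.9610 kWh/t

W = 12.9610 kWh/t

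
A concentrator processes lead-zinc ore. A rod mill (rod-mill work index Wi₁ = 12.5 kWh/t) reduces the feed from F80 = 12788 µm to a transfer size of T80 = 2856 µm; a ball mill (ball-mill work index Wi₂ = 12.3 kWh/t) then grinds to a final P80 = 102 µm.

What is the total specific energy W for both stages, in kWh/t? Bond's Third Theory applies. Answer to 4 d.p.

W = 10·Wi·(P80^(-½) − F80^(-½))
Stage 1 (12788→2856 µm, Wi₁=12.5): W₁ = 10·12.5·(0.018712 − 0.008843) = 1.2336 kWh/t
Stage 2 (2856→102 µm, Wi₂=12.3): W₂ = 10·12.3·(0.099015 − 0.018712) = 9.8772 kWh/t
W = W₁ + W₂ = 1.2336 + 9.8772 = 11.1109 kWh/t

W = 11.1109 kWh/t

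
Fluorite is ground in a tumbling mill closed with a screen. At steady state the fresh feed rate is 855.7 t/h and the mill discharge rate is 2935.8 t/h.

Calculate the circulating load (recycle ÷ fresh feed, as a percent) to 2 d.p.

Discharge = new feed + return, hence
R = M − F = 2935.8 − 855.7 = 2080.1 t/h
CL = 100·R/F = 100·2080.1/855.7 = 243.09 %

CL = 243.09 %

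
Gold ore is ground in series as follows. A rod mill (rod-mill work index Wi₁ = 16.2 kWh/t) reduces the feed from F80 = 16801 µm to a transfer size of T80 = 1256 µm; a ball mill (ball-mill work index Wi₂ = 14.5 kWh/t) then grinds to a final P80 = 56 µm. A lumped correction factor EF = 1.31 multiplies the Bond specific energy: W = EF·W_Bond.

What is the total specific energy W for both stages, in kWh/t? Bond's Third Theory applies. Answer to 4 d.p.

W = 24.3743 kWh/t

Bond: W = 10·Wi·(1/√P80 − 1/√F80)
Stage 1 (16801→1256 µm, Wi₁=16.2): W₁ = 10·16.2·(0.028217 − 0.007715) = 3.3213 kWh/t
Stage 2 (1256→56 µm, Wi₂=14.5): W₂ = 10·14.5·(0.133631 − 0.028217) = 15.2850 kWh/t
W = W₁ + W₂ = 3.3213 + 15.2850 = 18.6063 kWh/t
W_actual = 1.31 × 18.6063 = 24.3743 kWh/t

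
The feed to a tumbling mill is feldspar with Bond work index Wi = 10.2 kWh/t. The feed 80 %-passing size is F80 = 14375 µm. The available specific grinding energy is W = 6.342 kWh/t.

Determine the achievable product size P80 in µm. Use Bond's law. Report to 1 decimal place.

Bond: W = 10·Wi·(1/√P80 − 1/√F80)
P80^(−½) = W/(10 Wi) + F80^(−½)
  = 6.3420/(10·10.2) + 1/√14375 = 0.062176 + 0.008341 = 0.070517
P80 = (1/0.070517)² = 14.1810² = 201.10 µm

P80 = 201.1 µm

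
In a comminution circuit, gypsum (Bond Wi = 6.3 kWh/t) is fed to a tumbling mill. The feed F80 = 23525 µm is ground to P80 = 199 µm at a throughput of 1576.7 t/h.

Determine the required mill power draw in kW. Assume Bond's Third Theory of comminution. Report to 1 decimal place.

W = 10·Wi·[P80^(−½) − F80^(−½)]
W = 10·6.3·(1/√199 − 1/√23525) = 10·6.3·(0.064368) = 4.0552 kWh/t
P = W·T = 4.0552·1576.7 = 6393.8 kW

P = 6393.8 kW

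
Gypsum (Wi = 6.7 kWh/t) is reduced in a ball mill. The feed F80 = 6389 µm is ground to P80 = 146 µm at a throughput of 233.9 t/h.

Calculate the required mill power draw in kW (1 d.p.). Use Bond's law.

W = 10·Wi·(P80^(-½) − F80^(-½))
W = 10·6.7·(1/√146 − 1/√6389) = 10·6.7·(0.070250) = 4.7067 kWh/t
Power = W × throughput = 4.7067 kWh/t × 233.9 t/h = 1100.9 kW

P = 1100.9 kW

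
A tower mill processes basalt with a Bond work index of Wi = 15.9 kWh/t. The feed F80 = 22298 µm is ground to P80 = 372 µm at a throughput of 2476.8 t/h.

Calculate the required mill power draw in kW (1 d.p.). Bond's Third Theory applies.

W = 10 Wi (P80^-0.5 − F80^-0.5)
W = 10·15.9·(1/√372 − 1/√22298) = 10·15.9·(0.045151) = 7.1790 kWh/t
Power = W × throughput = 7.1790 kWh/t × 2476.8 t/h = 17780.9 kW

P = 17780.9 kW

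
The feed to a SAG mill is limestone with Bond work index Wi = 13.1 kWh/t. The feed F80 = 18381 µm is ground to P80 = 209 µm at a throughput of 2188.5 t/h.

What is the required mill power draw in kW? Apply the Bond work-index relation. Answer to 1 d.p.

W = 10 Wi (P80^-0.5 − F80^-0.5)
W = 10·13.1·(1/√209 − 1/√18381) = 10·13.1·(0.061796) = 8.0952 kWh/t
Mill draw = 8.0952 × 2188.5 = 17716.4 kW

P = 17716.4 kW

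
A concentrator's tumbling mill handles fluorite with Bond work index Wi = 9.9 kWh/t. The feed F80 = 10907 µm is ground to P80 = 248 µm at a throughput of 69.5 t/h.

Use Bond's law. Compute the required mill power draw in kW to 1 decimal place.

P = 371.0 kW

Bond:  W = 10 Wi (1/√P − 1/√F)
W = 10·9.9·(1/√248 − 1/√10907) = 10·9.9·(0.053925) = 5.3386 kWh/t
Mill draw = 5.3386 × 69.5 = 371.0 kW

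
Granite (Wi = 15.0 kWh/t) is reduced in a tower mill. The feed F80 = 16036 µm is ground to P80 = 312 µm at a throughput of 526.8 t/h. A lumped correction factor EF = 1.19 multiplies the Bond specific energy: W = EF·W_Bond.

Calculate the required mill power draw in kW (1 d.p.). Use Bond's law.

Bond: W = 10·Wi·(1/√P80 − 1/√F80)
W = 10·15.0·(1/√312 − 1/√16036) = 10·15.0·(0.048717) = 7.3076 kWh/t
Corrected W = EF·W_Bond = 1.19·7.3076 = 8.6960 kWh/t
P_mill = W·ṁ = 8.6960·526.8 = 4581.0 kW

P = 4581.0 kW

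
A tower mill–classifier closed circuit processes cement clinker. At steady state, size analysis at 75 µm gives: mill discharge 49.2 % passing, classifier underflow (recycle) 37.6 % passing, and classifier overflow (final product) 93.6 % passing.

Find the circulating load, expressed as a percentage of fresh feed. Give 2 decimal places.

Balance %-passing 75 µm (r = R/F):
Fd + Rd = Ru + Fo ⇒ R/F = (o−d)/(d−u)
r = (93.6 − 49.2)/(49.2 − 37.6) = 44.4/11.6 = 3.8276
CL = 100·r = 382.76 %

CL = 382.76 %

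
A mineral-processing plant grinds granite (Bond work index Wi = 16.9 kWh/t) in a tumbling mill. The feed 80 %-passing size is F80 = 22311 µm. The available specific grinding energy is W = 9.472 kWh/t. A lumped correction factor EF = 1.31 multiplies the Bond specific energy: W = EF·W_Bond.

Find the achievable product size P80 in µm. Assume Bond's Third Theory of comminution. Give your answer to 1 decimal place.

Bond:  W = 10 Wi (1/√P − 1/√F)
W_Bond = W / EF = 9.472 / 1.31 = 7.2305 kWh/t
⇒ 1/√P80 = W_Bond/(10·Wi) + 1/√F80
  = 7.2305/(10·16.9) + 1/√22311 = 0.042784 + 0.006695 = 0.049479
P80 = (1/0.049479)² = 20.2106² = 408.47 µm

P80 = 408.5 µm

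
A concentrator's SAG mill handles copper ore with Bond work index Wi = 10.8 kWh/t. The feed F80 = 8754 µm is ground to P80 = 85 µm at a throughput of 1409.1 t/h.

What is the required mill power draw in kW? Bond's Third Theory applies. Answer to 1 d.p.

P = 14880.0 kW

W_Bond = 10·Wi·(1/√P₈₀ − 1/√F₈₀)
W = 10·10.8·(1/√85 − 1/√8754) = 10·10.8·(0.097777) = 10.5599 kWh/t
Power = W × throughput = 10.5599 kWh/t × 1409.1 t/h = 14880.0 kW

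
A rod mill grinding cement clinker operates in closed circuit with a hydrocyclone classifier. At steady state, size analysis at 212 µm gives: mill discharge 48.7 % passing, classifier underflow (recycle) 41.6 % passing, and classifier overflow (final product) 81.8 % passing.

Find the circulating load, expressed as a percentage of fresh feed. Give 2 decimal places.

CL = 466.20 %

Balance %-passing 212 µm (r = R/F):
Fd + Rd = Ru + Fo ⇒ R/F = (o−d)/(d−u)
r = (81.8 − 48.7)/(48.7 − 41.6) = 33.1/7.1 = 4.6620
CL = 100·r = 466.20 %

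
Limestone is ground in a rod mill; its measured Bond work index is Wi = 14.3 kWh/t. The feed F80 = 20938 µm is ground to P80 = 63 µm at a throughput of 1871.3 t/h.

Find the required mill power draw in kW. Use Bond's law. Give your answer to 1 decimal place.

P = 31864.6 kW

W = 10 Wi (P80^-0.5 − F80^-0.5)
W = 10·14.3·(1/√63 − 1/√20938) = 10·14.3·(0.119077) = 17.0281 kWh/t
Mill draw = 17.0281 × 1871.3 = 31864.6 kW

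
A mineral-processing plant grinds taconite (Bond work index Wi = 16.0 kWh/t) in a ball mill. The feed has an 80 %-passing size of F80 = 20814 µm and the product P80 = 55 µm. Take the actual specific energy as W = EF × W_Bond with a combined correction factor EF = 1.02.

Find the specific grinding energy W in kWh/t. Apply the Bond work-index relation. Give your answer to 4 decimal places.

Bond:  W = 10 Wi (1/√P − 1/√F)
1/√55 = 0.134840;  1/√20814 = 0.006931
W = 10·16.0·(0.134840 − 0.006931) = 20.4654 kWh/t
W_actual = 1.02 × 20.4654 = 20.8747 kWh/t

W = 20.8747 kWh/t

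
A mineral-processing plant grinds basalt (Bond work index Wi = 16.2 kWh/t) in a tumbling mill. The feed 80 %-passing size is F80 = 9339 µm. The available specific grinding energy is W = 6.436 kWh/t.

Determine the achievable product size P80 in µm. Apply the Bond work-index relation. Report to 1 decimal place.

P80 = 398.8 µm

Bond: W = 10·Wi·(1/√P80 − 1/√F80)
⇒ 1/√P80 = W/(10·Wi) + 1/√F80
  = 6.4360/(10·16.2) + 1/√9339 = 0.039728 + 0.010348 = 0.050076
P80 = (1/0.050076)² = 19.9696² = 398.78 µm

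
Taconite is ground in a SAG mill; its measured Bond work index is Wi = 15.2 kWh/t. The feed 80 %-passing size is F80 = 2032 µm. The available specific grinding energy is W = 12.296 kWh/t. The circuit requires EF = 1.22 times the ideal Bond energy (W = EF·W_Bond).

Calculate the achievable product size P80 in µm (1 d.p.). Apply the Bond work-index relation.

P80 = 127.7 µm

W = 10 Wi (P80^-0.5 − F80^-0.5)
W_Bond = W / EF = 12.296 / 1.22 = 10.0787 kWh/t
P80^-0.5 = F80^-0.5 + W_Bond/(10 Wi)
  = 10.0787/(10·15.2) + 1/√2032 = 0.066307 + 0.022184 = 0.088491
P80 = (1/0.088491)² = 11.3006² = 127.70 µm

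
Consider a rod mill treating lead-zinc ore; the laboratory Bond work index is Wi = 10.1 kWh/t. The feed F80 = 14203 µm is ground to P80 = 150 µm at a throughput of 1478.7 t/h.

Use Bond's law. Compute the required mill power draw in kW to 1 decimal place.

P = 10941.1 kW

W = 10·Wi·(P80^(-½) − F80^(-½))
W = 10·10.1·(1/√150 − 1/√14203) = 10·10.1·(0.073259) = 7.3991 kWh/t
P = W·T = 7.3991·1478.7 = 10941.1 kW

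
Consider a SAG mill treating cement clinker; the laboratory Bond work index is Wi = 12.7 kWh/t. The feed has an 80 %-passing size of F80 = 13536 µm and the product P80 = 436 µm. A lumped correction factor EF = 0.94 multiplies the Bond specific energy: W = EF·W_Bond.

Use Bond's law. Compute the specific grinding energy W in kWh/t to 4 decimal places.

W = 4.6912 kWh/t

Bond:  W = 10 Wi (1/√P − 1/√F)
1/√436 = 0.047891;  1/√13536 = 0.008595
W = 10·12.7·(0.047891 − 0.008595) = 4.9906 kWh/t
With EF = 0.94: W = 4.9906·0.94 = 4.6912 kWh/t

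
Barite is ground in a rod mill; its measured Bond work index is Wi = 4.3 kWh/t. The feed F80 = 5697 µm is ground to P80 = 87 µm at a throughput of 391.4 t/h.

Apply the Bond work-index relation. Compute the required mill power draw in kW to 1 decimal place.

P = 1581.4 kW

W = 10·Wi·[P80^(−½) − F80^(−½)]
W = 10·4.3·(1/√87 − 1/√5697) = 10·4.3·(0.093962) = 4.0404 kWh/t
Mill draw = 4.0404 × 391.4 = 1581.4 kW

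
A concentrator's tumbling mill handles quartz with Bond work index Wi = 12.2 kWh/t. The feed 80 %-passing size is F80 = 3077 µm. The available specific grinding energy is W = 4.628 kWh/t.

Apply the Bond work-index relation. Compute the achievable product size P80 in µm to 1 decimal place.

P80 = 319.3 µm

Bond:  W = 10 Wi (1/√P − 1/√F)
⇒ 1/√P80 = W/(10·Wi) + 1/√F80
  = 4.6280/(10·12.2) + 1/√3077 = 0.037934 + 0.018028 = 0.055962
P80 = (1/0.055962)² = 17.8693² = 319.31 µm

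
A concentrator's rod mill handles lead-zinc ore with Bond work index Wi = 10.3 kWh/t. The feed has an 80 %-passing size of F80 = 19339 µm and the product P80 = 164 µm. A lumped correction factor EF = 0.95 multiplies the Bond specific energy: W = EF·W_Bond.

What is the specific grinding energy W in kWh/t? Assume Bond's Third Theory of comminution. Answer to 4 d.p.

W = 6.9372 kWh/t

W = 10 Wi (P80^-0.5 − F80^-0.5)
1/√164 = 0.078087;  1/√19339 = 0.007191
W = 10·10.3·(0.078087 − 0.007191) = 7.3023 kWh/t
Corrected W = EF·W_Bond = 0.95·7.3023 = 6.9372 kWh/t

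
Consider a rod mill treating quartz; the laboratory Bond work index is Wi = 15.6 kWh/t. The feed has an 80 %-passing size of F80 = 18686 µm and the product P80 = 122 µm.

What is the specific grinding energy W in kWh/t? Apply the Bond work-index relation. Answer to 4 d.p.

W_Bond = 10·Wi·(1/√P₈₀ − 1/√F₈₀)
1/√122 = 0.090536;  1/√18686 = 0.007315
W = 10·15.6·(0.090536 − 0.007315) = 12.9824 kWh/t

W = 12.9824 kWh/t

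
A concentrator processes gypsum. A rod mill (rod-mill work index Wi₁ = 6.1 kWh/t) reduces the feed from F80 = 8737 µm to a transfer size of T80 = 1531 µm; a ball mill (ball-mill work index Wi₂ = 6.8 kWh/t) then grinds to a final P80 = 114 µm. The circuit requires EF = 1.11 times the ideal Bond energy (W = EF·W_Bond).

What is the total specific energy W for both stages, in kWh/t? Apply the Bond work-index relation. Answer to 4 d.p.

W = 10·Wi·[P80^(−½) − F80^(−½)]
Stage 1 (8737→1531 µm, Wi₁=6.1): W₁ = 10·6.1·(0.025557 − 0.010698) = 0.9064 kWh/t
Stage 2 (1531→114 µm, Wi₂=6.8): W₂ = 10·6.8·(0.093659 − 0.025557) = 4.6309 kWh/t
W = W₁ + W₂ = 0.9064 + 4.6309 = 5.5373 kWh/t
W_actual = 1.11 × 5.5373 = 6.1464 kWh/t

W = 6.1464 kWh/t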